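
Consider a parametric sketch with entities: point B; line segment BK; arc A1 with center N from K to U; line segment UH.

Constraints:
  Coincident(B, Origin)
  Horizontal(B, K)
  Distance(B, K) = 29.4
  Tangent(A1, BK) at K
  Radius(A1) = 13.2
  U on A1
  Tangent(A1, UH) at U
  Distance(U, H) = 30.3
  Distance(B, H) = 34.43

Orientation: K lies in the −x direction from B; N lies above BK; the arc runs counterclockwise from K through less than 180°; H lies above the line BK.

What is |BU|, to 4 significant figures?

19.05

B is at the origin; B and K share the same y with |BK| = 29.4 and K on the −x side, so K = (-29.40, 0.000). Tangency of A1 to BK means the radius NK is perpendicular to BK, so N = K + (0, 13.2) = (-29.40, 13.20). Since NU ⟂ UH (tangency), |NH| = √(13.2² + 30.3²) = 33.05 regardless of where U sits on A1. So H lies on both circle(B, 34.43) and circle(N, 33.05); the above-BK intersection is H = (-3.887, 34.21). U is the foot of the tangent from H: U = (-17.64, 7.210).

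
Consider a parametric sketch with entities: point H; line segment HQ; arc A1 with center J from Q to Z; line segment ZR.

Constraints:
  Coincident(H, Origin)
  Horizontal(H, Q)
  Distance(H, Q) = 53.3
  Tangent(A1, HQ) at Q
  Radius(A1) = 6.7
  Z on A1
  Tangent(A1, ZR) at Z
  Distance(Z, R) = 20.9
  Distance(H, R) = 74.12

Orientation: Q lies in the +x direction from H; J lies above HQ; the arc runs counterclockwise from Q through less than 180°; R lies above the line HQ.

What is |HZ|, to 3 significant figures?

58.5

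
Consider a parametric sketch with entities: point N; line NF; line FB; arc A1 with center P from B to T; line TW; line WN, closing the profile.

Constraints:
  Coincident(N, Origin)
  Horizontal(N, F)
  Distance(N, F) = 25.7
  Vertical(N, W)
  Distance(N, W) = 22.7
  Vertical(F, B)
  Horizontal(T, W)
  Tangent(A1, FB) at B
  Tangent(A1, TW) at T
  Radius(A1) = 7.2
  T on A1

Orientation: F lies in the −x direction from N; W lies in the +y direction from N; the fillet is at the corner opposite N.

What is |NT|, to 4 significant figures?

29.28

N is at the origin; N and F share the same y with |NF| = 25.7 and F on the −x side, so F = (-25.70, 0.000). NW is vertical with |NW| = 22.7 and W on the +y side, so W = (0.000, 22.70). The virtual corner opposite N is at (-25.70, 22.70). The tangent condition forces PB to be normal to FB and tangency of A1 to TW means the radius PT is perpendicular to TW, with radius 7.2, so the center P sits 7.2 in from both sides at P = (-18.50, 15.50). That places the tangent points at B = (-25.70, 15.50) on FB and T = (-18.50, 22.70) on TW. Then |NT| = |T − N| = 29.28.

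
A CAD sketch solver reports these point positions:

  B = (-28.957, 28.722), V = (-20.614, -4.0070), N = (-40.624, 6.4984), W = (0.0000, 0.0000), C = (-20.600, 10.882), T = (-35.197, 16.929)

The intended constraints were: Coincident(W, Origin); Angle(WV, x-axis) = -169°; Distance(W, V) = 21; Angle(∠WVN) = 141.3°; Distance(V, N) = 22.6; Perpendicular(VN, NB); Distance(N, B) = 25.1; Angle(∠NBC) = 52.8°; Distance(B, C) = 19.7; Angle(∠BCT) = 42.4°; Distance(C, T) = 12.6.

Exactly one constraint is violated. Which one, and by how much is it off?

Distance(C, T) = 12.6 — off by 3.20.

W = (0.00, 0.00) ✓; WV at -169.0° ✓; |WV| = 21.00 ✓; ∠WVN = 141.3° ✓; |VN| = 22.60 ✓; ∠(VN, NB) = 90.00° ✓; |NB| = 25.10 ✓; ∠NBC = 52.80° ✓; |BC| = 19.70 ✓; ∠BCT = 42.40° ✓; |CT| = 15.80 ✗.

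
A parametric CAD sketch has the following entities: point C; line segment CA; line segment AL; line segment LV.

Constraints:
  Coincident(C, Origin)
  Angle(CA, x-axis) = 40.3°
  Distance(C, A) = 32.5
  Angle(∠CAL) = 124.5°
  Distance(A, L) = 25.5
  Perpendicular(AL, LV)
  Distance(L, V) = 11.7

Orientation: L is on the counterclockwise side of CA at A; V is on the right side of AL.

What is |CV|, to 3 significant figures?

58.4

C is at the origin; CA runs at 40.3° with length 32.5, so A = 32.5·(cos 40.3°, sin 40.3°) = (24.8, 21.0). ∠CAL = 124.5°, so AL runs at 40.3° + (180° − 124.5°) = 95.8° from the x-axis; with |AL| = 25.5, L = A + 25.5·(cos 95.8°, sin 95.8°) = (22.2, 46.4). AL ⟂ LV; with |LV| = 11.7 on the right of AL, V = L + 11.7·(0.995, 0.101) = (33.8, 47.6). Then |CV| = |V − C| = 58.4.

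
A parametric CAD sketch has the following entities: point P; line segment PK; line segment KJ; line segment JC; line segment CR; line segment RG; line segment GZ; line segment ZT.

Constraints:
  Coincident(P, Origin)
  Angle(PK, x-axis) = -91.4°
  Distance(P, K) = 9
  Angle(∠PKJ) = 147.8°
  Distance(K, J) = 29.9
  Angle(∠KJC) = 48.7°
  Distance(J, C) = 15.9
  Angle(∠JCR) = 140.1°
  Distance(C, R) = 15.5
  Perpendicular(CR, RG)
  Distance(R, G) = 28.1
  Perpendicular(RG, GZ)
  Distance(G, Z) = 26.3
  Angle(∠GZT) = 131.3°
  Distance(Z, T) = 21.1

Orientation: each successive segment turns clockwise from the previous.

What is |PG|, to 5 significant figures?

19.694

P is at the origin; PK runs at -91.4° with length 9.0, so K = (-0.21989, -8.9973). ∠PKJ = 147.8° gives KJ at -123.60° from the x-axis; with |KJ| = 29.9, J = (-16.766, -33.902). ∠KJC = 48.7° gives JC at 105.10° from the x-axis; with |JC| = 15.9, C = (-20.908, -18.551). ∠JCR = 140.1° gives CR at 65.200° from the x-axis; with |CR| = 15.5, R = (-14.407, -4.4801). CR is perpendicular to RG, so RG runs at -24.800°; with |RG| = 28.1, G = (11.102, -16.267). Then |PG| = |G − P| = 19.694.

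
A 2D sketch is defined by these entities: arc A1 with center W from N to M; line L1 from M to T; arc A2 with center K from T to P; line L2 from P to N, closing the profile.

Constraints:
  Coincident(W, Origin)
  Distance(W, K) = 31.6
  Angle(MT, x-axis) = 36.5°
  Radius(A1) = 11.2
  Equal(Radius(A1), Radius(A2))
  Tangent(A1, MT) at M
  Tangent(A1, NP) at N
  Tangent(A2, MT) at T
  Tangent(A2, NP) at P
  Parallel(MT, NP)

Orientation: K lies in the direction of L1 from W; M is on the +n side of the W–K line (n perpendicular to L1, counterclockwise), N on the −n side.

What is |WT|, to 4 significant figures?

33.53

The slot axis is L1's direction at 36.5°, so u = (cos 36.5°, sin 36.5°) = (0.8039, 0.5948) and n = (−sin 36.5°, cos 36.5°) = (-0.5948, 0.8039). W is at the origin and K lies 31.6 along u from W, so K = 31.6·u = (25.40, 18.80). Tangency of A1 to both parallel lines with radius 11.2 puts M and N at W ± 11.2·n: M = (-6.662, 9.003), N = (6.662, -9.003). Equal radii place T and P the same way about K: T = K + 11.2·n = (18.74, 27.80), P = K − 11.2·n = (32.06, 9.793). Then |WT| = |T − W| = 33.53.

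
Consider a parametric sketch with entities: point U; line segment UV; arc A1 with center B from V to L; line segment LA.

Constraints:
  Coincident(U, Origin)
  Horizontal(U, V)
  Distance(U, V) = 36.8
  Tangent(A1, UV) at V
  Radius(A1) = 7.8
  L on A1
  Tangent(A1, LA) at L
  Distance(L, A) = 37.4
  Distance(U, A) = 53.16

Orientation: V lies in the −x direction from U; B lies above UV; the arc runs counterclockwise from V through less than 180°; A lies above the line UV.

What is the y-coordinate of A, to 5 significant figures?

45.035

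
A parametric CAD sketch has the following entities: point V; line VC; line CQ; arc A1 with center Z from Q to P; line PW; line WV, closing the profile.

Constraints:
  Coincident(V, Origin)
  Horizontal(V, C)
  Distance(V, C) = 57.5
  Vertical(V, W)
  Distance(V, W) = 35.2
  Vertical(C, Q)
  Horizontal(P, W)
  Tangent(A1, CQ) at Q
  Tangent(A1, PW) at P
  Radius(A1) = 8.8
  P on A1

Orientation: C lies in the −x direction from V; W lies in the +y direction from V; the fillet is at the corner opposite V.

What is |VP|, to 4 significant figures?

60.09

V is at the origin; VC is horizontal with |VC| = 57.5 and C on the −x side, so C = (-57.50, 0.000). V and W share the same x with |VW| = 35.2 and W on the +y side, so W = (0.000, 35.20). The virtual corner opposite V is at (-57.50, 35.20). The tangent condition forces ZQ to be normal to CQ and A1 meets PW tangentially, so ZP is at right angles to PW, with radius 8.8, so the center Z sits 8.8 in from both sides at Z = (-48.70, 26.40). That places the tangent points at Q = (-57.50, 26.40) on CQ and P = (-48.70, 35.20) on PW. Then |VP| = |P − V| = 60.09.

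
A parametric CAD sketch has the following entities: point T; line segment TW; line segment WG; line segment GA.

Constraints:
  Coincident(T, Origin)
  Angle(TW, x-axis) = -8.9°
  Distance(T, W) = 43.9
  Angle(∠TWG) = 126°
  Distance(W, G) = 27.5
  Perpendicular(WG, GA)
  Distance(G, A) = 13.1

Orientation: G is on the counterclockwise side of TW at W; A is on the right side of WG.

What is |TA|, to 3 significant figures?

72.1

T is at the origin; TW runs at -8.9° with length 43.9, so W = 43.9·(cos -8.9°, sin -8.9°) = (43.4, -6.79). ∠TWG = 126.0°, so WG runs at -8.9° + (180° − 126.0°) = 45.1° from the x-axis; with |WG| = 27.5, G = W + 27.5·(cos 45.1°, sin 45.1°) = (62.8, 12.7). WG is perpendicular to GA; with |GA| = 13.1 on the right of WG, A = G + 13.1·(0.708, -0.706) = (72.1, 3.44). Then |TA| = |A − T| = 72.1.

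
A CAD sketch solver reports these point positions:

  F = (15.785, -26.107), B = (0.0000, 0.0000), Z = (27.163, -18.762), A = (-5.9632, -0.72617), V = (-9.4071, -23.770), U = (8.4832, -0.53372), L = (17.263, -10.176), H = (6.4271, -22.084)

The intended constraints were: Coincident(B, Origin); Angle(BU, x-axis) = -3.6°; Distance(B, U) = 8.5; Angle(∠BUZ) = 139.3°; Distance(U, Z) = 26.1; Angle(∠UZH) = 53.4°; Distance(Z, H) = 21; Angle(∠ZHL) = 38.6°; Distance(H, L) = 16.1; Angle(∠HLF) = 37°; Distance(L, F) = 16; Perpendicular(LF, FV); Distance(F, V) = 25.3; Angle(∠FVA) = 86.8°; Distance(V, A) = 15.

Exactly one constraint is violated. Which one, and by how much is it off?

Distance(V, A) = 15 — off by 8.30.

B = (0.00, 0.00) ✓; BU at -3.600° ✓; |BU| = 8.500 ✓; ∠BUZ = 139.3° ✓; |UZ| = 26.10 ✓; ∠UZH = 53.40° ✓; |ZH| = 21.00 ✓; ∠ZHL = 38.60° ✓; |HL| = 16.10 ✓; ∠HLF = 37.00° ✓; |LF| = 16.00 ✓; ∠(LF, FV) = 90.00° ✓; |FV| = 25.30 ✓; ∠FVA = 86.80° ✓; |VA| = 23.30 ✗.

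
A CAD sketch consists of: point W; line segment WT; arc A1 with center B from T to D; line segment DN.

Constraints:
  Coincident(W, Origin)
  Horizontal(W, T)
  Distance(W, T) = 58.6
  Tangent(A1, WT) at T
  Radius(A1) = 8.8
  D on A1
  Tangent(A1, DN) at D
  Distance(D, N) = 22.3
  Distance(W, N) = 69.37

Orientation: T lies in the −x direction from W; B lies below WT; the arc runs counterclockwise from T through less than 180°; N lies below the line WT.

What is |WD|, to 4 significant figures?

68.00

W is at the origin; W and T share the same y with |WT| = 58.6 and T on the −x side, so T = (-58.60, 0.000). The tangent condition forces BT to be normal to WT, so B = T + (0, -8.8) = (-58.60, -8.800). Since BD ⟂ DN (tangency), |BN| = √(8.8² + 22.3²) = 23.97 regardless of where D sits on A1. So N lies on both circle(W, 69.37) and circle(B, 23.97); the below-WT intersection is N = (-61.22, -32.63). D is the foot of the tangent from N: D = (-67.09, -11.12).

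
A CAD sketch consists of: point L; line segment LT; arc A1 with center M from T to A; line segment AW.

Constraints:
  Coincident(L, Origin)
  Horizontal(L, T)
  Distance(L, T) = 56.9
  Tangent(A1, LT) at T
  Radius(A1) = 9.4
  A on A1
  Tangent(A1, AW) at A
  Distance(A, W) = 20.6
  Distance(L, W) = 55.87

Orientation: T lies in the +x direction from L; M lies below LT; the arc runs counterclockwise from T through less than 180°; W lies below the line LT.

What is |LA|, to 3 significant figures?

48.4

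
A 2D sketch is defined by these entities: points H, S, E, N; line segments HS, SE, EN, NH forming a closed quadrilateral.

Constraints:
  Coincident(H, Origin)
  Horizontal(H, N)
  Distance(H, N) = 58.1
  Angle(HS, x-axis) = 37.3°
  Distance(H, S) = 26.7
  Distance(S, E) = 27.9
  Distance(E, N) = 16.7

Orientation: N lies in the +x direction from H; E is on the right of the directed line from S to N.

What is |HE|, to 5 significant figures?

41.742

H is at the origin; HN is horizontal with |HN| = 58.1 and N in +x, so N = (58.1, 0). HS runs at 37.3° with |HS| = 26.7, so S = (21.239, 16.180). E is determined by |SE| = 27.9 and |EN| = 16.7 together: it lies at the intersection of circle(S, 27.9) and circle(N, 16.7). With |SN| = 40.256, the foot of the radical line on SN is 26.332 from S and the perpendicular offset is √(27.9² − 26.332²) = 9.2211. Taking the right-of-SN solution: E = (41.645, -2.8472).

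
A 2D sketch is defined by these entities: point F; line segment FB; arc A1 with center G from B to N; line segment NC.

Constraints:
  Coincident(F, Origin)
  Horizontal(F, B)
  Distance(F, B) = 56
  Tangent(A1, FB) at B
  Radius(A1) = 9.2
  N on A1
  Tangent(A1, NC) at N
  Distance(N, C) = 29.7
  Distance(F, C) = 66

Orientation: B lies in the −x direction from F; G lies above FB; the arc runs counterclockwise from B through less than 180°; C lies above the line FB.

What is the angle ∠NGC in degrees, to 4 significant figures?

72.79°

F is at the origin; FB is horizontal with |FB| = 56.0 and B on the −x side, so B = (-56.00, 0.000). A1 meets FB tangentially, so GB is at right angles to FB, so G = B + (0, 9.2) = (-56.00, 9.200). Since GN ⟂ NC (tangency), |GC| = √(9.2² + 29.7²) = 31.09 regardless of where N sits on A1. So C lies on both circle(F, 66.0) and circle(G, 31.09); the above-FB intersection is C = (-52.43, 40.09). N is the foot of the tangent from C: N = (-46.96, 10.90).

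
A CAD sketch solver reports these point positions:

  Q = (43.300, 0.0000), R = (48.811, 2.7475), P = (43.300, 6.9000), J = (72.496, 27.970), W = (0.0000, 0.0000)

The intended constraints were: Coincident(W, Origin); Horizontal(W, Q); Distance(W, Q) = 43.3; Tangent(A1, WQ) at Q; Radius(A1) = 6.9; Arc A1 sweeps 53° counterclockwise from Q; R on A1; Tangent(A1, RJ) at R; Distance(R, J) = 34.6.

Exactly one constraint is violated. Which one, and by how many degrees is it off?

Tangent(A1, RJ) at R — off by 6.20°.

W = (0.00, 0.00) ✓; W.y = 0.00, Q.y = 0.00 ✓; |WQ| = 43.30 ✓; ∠(PQ, QW) = 90.00° ✓; |PQ| = 6.900 ✓; bearing(P→R) − bearing(P→Q) = 53.00° ✓; |PR| = 6.900 ✓; ∠(PR, RJ) = 96.20° ✗; |RJ| = 34.60 ✓.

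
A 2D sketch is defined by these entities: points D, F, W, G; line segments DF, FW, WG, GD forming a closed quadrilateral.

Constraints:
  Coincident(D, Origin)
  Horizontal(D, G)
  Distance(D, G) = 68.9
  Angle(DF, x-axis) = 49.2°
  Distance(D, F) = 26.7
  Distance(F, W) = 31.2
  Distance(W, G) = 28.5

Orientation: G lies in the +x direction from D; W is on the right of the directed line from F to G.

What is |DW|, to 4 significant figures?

40.42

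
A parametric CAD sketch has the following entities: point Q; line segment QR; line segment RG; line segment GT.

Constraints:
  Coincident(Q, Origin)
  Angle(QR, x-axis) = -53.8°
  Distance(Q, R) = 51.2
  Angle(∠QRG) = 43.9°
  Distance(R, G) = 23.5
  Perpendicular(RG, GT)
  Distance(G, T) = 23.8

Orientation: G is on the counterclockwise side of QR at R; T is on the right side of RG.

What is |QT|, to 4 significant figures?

60.80

Q is at the origin; QR runs at -53.8° with length 51.2, so R = 51.2·(cos -53.8°, sin -53.8°) = (30.24, -41.32). ∠QRG = 43.9°, so RG runs at -53.8° + (180° − 43.9°) = 82.30° from the x-axis; with |RG| = 23.5, G = R + 23.5·(cos 82.30°, sin 82.30°) = (33.39, -18.03). RG is perpendicular to GT; with |GT| = 23.8 on the right of RG, T = G + 23.8·(0.9910, -0.1340) = (56.97, -21.22). Then |QT| = |T − Q| = 60.80.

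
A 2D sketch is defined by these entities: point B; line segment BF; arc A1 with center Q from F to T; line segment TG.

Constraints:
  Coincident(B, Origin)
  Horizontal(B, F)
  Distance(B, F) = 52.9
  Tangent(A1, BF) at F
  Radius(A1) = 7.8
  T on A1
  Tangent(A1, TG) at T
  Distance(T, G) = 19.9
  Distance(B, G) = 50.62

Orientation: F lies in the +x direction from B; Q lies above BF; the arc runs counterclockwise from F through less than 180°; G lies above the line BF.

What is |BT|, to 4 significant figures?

59.61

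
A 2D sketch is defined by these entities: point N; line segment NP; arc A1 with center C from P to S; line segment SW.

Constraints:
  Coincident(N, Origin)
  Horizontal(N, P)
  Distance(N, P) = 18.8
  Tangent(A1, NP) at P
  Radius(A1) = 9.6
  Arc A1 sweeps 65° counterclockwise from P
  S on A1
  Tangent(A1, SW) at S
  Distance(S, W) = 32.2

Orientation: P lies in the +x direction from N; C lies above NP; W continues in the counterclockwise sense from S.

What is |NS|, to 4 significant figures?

28.05

N is at the origin; N and P share the same y with |NP| = 18.8 and P on the +x side, so P = (18.80, 0.000). Tangency of A1 to NP means the radius CP is perpendicular to NP, so C = P + (0, 9.6) = (18.80, 9.600). On A1, P sits at bearing -90° from C; a 65° counterclockwise sweep puts S at bearing -25°, so S = C + 9.6·(cos -25°, sin -25°) = (27.50, 5.543). Then |NS| = |S − N| = 28.05.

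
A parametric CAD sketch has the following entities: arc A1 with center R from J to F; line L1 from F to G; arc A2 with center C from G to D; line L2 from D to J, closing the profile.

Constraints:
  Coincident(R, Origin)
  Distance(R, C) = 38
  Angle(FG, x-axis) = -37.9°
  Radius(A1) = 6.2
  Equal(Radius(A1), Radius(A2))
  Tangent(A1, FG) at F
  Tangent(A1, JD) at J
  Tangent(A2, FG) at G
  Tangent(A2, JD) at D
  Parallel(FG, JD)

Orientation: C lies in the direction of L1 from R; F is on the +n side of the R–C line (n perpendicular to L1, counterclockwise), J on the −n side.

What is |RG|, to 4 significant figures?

38.50

Tangency of A1 to both parallel lines with radius 6.2 puts F and J at R ± 6.2·n: F = (3.809, 4.892), J = (-3.809, -4.892). Equal radii place G and D the same way about C: G = C + 6.2·n = (33.79, -18.45), D = C − 6.2·n = (26.18, -28.24). Then |RG| = |G − R| = 38.50.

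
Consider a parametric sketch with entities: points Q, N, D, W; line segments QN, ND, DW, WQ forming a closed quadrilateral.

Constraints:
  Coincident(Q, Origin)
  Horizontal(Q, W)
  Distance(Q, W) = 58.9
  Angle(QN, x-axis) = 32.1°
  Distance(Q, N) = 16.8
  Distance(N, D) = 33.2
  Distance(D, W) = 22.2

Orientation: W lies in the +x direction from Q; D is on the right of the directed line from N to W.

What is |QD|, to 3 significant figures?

41.8

Checks: |QW| = 58.90 ✓; |QN| = 16.80 ✓; |ND| = 33.20 ✓; |DW| = 22.20 ✓.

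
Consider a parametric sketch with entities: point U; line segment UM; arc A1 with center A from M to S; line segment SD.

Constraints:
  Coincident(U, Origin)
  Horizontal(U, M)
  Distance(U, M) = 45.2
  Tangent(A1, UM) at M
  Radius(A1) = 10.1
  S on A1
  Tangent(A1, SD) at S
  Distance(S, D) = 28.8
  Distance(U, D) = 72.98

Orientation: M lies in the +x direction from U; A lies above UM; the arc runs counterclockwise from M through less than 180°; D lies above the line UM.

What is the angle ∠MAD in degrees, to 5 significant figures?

139.87°

U is at the origin; U and M share the same y with |UM| = 45.2 and M on the +x side, so M = (45.200, 0.0000). The tangent condition forces AM to be normal to UM, so A = M + (0, 10.1) = (45.200, 10.100). Since AS ⟂ SD (tangency), |AD| = √(10.1² + 28.8²) = 30.520 regardless of where S sits on A1. So D lies on both circle(U, 72.98) and circle(A, 30.520); the above-UM intersection is D = (64.871, 33.435). S is the foot of the tangent from D: S = (54.641, 6.5127).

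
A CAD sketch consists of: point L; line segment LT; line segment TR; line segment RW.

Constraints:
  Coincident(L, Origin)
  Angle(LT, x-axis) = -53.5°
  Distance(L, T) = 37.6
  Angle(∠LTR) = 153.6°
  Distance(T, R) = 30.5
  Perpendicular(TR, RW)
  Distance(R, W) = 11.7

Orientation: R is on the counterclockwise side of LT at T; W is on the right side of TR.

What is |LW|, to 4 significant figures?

70.19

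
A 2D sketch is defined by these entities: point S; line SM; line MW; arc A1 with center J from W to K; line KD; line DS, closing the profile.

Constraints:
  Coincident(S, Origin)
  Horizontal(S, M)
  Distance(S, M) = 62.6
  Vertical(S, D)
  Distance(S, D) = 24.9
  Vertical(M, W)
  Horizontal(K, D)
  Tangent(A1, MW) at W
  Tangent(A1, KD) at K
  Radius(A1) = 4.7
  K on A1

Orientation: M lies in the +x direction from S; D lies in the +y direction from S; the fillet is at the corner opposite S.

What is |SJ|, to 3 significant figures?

61.3

S is at the origin; SM is horizontal with |SM| = 62.6 and M on the +x side, so M = (62.6, 0.00). S and D share the same x with |SD| = 24.9 and D on the +y side, so D = (0.00, 24.9). The virtual corner opposite S is at (62.6, 24.9). The tangent condition forces JW to be normal to MW and tangency of A1 to KD means the radius JK is perpendicular to KD, with radius 4.7, so the center J sits 4.7 in from both sides at J = (57.9, 20.2). Then |SJ| = |J − S| = 61.3.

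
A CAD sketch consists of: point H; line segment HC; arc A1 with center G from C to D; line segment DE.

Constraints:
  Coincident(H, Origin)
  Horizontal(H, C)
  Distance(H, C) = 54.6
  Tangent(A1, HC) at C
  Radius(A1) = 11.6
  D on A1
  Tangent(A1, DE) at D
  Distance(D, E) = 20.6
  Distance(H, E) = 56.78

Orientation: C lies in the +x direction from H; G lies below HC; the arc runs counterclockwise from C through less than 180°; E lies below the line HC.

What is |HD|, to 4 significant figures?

45.06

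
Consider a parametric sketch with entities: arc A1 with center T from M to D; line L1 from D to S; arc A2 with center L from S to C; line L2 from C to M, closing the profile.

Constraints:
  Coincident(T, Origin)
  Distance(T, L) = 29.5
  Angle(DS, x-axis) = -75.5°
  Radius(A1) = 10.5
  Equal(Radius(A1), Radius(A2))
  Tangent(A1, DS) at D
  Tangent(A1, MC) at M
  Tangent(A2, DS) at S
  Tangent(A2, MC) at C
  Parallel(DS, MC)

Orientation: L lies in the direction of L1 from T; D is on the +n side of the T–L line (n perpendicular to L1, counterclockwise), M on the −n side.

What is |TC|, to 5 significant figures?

31.313

The slot axis is L1's direction at -75.5°, so u = (cos -75.5°, sin -75.5°) = (0.25038, -0.96815) and n = (−sin -75.5°, cos -75.5°) = (0.96815, 0.25038). T is at the origin and L lies 29.5 along u from T, so L = 29.5·u = (7.3862, -28.560). Tangency of A1 to both parallel lines with radius 10.5 puts D and M at T ± 10.5·n: D = (10.166, 2.6290), M = (-10.166, -2.6290). Equal radii place S and C the same way about L: S = L + 10.5·n = (17.552, -25.931), C = L − 10.5·n = (-2.7793, -31.189). Then |TC| = |C − T| = 31.313.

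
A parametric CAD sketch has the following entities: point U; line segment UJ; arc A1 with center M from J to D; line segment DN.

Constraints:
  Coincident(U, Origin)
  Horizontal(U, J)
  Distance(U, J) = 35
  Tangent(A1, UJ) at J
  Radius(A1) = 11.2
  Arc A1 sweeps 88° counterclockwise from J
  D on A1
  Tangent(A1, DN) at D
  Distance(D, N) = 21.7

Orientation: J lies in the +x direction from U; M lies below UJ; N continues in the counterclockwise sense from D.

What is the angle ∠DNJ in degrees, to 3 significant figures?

18.2°

On A1, J sits at bearing 90° from M; an 88° counterclockwise sweep puts D at bearing 178°, so D = M + 11.2·(cos 178°, sin 178°) = (23.8, -10.8). Since A1 is tangent to DN there, MD ⟂ DN, so DN runs along (−sin 178°, cos 178°); with |DN| = 21.7, N = (23.0, -32.5). Then cos ∠DNJ = ND·NJ / (|ND||NJ|), giving 18.2°.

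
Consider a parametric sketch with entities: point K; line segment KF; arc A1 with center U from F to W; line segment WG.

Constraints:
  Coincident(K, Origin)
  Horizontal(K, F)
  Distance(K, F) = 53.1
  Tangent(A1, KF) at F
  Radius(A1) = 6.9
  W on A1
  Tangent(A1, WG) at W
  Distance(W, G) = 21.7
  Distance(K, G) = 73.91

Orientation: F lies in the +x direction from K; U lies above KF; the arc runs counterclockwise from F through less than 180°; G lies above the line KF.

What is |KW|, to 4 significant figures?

58.95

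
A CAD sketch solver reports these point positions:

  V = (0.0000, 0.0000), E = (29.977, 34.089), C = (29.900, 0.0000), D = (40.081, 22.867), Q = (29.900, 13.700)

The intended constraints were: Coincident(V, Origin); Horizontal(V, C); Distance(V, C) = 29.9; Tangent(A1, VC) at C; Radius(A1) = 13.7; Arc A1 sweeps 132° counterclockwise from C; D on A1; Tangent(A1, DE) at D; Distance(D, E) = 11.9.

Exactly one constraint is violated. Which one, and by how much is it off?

Distance(D, E) = 11.9 — off by 3.20.

V = (0.00, 0.00) ✓; V.y = 0.00, C.y = 0.00 ✓; |VC| = 29.90 ✓; ∠(QC, CV) = 90.00° ✓; |QC| = 13.70 ✓; bearing(Q→D) − bearing(Q→C) = 132.0° ✓; |QD| = 13.70 ✓; ∠(QD, DE) = 90.00° ✓; |DE| = 15.10 ✗.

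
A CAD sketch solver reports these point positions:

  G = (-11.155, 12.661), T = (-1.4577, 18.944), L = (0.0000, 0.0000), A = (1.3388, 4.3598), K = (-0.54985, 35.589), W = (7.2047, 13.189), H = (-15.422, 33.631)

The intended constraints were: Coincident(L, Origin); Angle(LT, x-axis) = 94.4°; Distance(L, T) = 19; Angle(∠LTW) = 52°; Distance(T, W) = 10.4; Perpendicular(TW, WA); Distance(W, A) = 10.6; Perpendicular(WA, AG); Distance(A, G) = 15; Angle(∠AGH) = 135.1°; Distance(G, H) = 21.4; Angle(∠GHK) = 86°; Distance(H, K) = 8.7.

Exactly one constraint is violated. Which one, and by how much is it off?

Distance(H, K) = 8.7 — off by 6.30.

L = (0.00, 0.00) ✓; LT at 94.40° ✓; |LT| = 19.00 ✓; ∠LTW = 52.00° ✓; |TW| = 10.40 ✓; ∠(TW, WA) = 90.00° ✓; |WA| = 10.60 ✓; ∠(WA, AG) = 90.00° ✓; |AG| = 15.00 ✓; ∠AGH = 135.1° ✓; |GH| = 21.40 ✓; ∠GHK = 86.00° ✓; |HK| = 15.00 ✗.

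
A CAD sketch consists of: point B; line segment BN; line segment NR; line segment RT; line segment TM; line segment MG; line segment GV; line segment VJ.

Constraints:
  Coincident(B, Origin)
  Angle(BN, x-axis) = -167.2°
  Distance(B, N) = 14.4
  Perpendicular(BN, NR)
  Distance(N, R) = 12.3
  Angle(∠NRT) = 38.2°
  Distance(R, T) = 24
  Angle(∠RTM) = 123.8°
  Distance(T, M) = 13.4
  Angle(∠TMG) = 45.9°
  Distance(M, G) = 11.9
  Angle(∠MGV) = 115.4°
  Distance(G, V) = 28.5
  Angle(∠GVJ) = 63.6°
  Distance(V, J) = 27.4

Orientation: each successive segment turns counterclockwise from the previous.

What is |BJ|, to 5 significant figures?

22.673

B is at the origin; BN runs at -167.2° with length 14.4, so N = (-14.042, -3.1903). BN is perpendicular to NR, so NR runs at -77.200°; with |NR| = 12.3, R = (-11.317, -15.185). ∠NRT = 38.2° gives RT at 64.600° from the x-axis; with |RT| = 24.0, T = (-1.0227, 6.4954). ∠RTM = 123.8° gives TM at 120.80° from the x-axis; with |TM| = 13.4, M = (-7.8840, 18.005). ∠TMG = 45.9° gives MG at -105.10° from the x-axis; with |MG| = 11.9, G = (-10.984, 6.5163). ∠MGV = 115.4° gives GV at -40.500° from the x-axis; with |GV| = 28.5, V = (10.688, -11.993). ∠GVJ = 63.6° gives VJ at 75.900° from the x-axis; with |VJ| = 27.4, J = (17.363, 14.582). Then |BJ| = |J − B| = 22.673.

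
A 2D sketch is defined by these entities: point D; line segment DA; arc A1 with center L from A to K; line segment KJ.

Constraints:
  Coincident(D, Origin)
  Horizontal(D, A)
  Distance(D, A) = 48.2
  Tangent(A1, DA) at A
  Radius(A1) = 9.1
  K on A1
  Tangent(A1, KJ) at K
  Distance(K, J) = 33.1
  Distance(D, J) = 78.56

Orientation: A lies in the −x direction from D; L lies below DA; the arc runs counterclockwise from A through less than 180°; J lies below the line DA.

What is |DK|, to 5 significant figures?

56.760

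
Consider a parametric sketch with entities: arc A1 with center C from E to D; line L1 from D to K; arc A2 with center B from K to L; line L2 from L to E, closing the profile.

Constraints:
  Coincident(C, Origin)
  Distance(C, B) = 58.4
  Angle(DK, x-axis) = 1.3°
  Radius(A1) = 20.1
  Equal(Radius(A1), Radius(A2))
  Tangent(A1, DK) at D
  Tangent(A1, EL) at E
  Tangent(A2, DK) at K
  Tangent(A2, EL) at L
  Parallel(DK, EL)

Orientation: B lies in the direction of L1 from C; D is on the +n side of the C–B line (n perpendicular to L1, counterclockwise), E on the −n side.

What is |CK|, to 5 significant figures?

61.762

The slot axis is L1's direction at 1.3°, so u = (cos 1.3°, sin 1.3°) = (0.99974, 0.022687) and n = (−sin 1.3°, cos 1.3°) = (-0.022687, 0.99974). C is at the origin and B lies 58.4 along u from C, so B = 58.4·u = (58.385, 1.3249). Tangency of A1 to both parallel lines with radius 20.1 puts D and E at C ± 20.1·n: D = (-0.45602, 20.095), E = (0.45602, -20.095). Equal radii place K and L the same way about B: K = B + 20.1·n = (57.929, 21.420), L = B − 20.1·n = (58.841, -18.770). Then |CK| = |K − C| = 61.762.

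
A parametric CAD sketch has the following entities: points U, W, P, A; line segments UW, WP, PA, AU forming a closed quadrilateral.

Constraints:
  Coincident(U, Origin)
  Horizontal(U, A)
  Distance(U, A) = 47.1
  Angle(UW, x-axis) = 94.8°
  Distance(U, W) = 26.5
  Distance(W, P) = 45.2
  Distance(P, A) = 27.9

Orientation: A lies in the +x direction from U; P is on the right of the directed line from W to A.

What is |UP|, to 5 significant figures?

24.854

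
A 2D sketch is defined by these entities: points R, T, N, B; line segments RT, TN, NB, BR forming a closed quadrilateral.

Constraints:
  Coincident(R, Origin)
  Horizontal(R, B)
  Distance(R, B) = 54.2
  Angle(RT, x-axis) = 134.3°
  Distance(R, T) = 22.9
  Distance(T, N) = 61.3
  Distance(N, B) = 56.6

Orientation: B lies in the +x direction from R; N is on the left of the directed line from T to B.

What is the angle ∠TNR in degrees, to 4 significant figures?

21.32°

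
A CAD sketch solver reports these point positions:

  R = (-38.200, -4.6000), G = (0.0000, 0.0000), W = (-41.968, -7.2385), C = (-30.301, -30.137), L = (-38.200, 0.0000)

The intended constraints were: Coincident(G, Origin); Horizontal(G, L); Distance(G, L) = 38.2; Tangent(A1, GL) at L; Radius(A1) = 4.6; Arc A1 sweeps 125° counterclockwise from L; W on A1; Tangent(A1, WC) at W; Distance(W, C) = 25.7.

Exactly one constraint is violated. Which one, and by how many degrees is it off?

Tangent(A1, WC) at W — off by 8.00°.

G = (0.00, 0.00) ✓; G.y = 0.00, L.y = 0.00 ✓; |GL| = 38.20 ✓; ∠(RL, LG) = 90.00° ✓; |RL| = 4.600 ✓; bearing(R→W) − bearing(R→L) = 125.0° ✓; |RW| = 4.600 ✓; ∠(RW, WC) = 98.00° ✗; |WC| = 25.70 ✓.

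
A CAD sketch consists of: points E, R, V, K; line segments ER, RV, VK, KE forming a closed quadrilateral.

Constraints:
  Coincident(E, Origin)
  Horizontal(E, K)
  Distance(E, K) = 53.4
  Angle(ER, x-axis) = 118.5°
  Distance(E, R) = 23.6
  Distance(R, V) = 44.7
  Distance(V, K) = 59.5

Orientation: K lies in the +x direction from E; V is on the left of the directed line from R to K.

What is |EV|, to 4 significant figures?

55.16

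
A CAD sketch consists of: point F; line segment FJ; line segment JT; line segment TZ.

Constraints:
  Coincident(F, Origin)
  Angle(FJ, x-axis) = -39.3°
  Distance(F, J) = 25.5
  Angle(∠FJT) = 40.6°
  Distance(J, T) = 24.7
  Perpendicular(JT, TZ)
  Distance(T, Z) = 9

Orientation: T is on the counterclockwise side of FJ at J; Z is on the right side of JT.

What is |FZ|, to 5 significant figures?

26.146

∠FJT = 40.6°, so JT runs at -39.3° + (180° − 40.6°) = 100.10° from the x-axis; with |JT| = 24.7, T = J + 24.7·(cos 100.10°, sin 100.10°) = (15.401, 8.1660). JT is perpendicular to TZ; with |TZ| = 9.0 on the right of JT, Z = T + 9.0·(0.98450, 0.17537) = (24.262, 9.7443). Then |FZ| = |Z − F| = 26.146.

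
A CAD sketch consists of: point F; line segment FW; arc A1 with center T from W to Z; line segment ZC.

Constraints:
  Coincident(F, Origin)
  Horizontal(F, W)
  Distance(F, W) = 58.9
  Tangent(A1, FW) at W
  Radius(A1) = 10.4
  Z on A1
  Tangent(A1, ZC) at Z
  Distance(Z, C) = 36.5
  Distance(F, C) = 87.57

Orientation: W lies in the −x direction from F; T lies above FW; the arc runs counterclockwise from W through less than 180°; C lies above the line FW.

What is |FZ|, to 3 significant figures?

54.0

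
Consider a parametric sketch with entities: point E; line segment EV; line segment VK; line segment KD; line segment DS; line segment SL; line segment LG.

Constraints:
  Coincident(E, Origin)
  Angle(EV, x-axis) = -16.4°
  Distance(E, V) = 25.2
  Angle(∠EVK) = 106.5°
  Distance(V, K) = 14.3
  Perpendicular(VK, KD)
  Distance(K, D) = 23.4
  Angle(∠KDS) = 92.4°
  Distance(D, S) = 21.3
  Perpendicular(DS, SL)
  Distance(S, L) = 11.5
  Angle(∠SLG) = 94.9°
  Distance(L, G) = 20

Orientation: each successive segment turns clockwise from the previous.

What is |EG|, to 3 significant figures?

24.0

E is at the origin; EV runs at -16.4° with length 25.2, so V = (24.2, -7.12). ∠EVK = 106.5° gives VK at -89.9° from the x-axis; with |VK| = 14.3, K = (24.2, -21.4). VK is perpendicular to KD, so KD runs at -180°; with |KD| = 23.4, D = (0.800, -21.5). ∠KDS = 92.4° gives DS at 92.5° from the x-axis; with |DS| = 21.3, S = (-0.129, -0.176). DS ⟂ SL, so SL runs at 2.50°; with |SL| = 11.5, L = (11.4, 0.326). ∠SLG = 94.9° gives LG at -82.6° from the x-axis; with |LG| = 20.0, G = (13.9, -19.5). Then |EG| = |G − E| = 24.0.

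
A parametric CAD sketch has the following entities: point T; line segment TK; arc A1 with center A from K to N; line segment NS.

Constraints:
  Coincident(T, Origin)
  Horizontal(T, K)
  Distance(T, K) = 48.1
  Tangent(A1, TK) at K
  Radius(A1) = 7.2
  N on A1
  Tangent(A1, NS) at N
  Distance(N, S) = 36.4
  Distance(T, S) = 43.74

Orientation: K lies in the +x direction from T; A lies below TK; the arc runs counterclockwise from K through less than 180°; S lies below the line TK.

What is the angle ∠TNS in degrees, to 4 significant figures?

67.49°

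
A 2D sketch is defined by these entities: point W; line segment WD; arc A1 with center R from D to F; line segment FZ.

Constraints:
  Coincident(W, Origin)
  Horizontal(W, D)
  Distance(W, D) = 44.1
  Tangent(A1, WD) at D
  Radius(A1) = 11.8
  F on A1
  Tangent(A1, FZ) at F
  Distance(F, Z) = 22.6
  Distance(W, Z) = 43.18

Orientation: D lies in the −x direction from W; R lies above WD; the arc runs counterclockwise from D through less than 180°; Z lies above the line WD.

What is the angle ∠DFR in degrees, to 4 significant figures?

49.67°

W is at the origin; WD is horizontal with |WD| = 44.1 and D on the −x side, so D = (-44.10, 0.000). The tangent condition forces RD to be normal to WD, so R = D + (0, 11.8) = (-44.10, 11.80). Since RF ⟂ FZ (tangency), |RZ| = √(11.8² + 22.6²) = 25.50 regardless of where F sits on A1. So Z lies on both circle(W, 43.18) and circle(R, 25.50); the above-WD intersection is Z = (-28.79, 32.18). F is the foot of the tangent from Z: F = (-32.46, 9.884).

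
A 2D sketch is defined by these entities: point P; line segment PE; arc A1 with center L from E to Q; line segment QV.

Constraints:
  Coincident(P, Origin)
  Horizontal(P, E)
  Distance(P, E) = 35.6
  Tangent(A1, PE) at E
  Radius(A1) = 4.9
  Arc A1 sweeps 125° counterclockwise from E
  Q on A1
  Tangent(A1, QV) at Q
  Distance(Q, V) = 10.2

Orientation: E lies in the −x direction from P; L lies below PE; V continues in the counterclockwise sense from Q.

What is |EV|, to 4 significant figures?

16.17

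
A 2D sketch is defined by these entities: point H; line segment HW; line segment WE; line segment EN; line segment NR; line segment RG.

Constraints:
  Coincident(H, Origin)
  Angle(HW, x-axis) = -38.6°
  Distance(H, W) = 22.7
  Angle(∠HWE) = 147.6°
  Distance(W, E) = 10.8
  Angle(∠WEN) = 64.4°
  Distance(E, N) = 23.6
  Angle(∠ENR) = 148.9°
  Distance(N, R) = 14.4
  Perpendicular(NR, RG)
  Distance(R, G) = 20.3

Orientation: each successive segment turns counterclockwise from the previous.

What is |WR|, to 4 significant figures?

31.35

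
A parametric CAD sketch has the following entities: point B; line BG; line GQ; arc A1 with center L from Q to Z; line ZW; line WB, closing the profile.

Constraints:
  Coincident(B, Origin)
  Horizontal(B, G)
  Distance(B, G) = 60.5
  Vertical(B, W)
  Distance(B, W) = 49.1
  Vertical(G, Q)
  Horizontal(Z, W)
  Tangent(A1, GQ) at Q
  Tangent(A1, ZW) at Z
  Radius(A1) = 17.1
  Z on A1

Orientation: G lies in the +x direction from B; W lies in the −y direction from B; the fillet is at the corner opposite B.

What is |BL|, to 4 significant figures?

53.92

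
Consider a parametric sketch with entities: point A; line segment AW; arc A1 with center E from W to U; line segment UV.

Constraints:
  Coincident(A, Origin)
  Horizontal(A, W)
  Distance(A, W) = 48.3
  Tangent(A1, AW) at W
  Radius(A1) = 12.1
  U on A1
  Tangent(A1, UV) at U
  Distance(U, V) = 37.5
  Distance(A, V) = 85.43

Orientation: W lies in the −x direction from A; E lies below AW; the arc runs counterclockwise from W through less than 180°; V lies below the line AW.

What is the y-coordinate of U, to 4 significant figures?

-7.102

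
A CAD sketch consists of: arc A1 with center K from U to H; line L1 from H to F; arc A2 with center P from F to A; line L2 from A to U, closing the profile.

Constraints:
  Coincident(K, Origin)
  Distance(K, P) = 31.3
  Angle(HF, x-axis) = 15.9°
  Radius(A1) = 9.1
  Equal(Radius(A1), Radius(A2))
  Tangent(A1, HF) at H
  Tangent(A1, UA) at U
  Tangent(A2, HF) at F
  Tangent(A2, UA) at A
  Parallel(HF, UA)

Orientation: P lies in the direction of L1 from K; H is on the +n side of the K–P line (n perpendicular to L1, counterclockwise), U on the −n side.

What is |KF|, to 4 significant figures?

32.60

The slot axis is L1's direction at 15.9°, so u = (cos 15.9°, sin 15.9°) = (0.9617, 0.2740) and n = (−sin 15.9°, cos 15.9°) = (-0.2740, 0.9617). K is at the origin and P lies 31.3 along u from K, so P = 31.3·u = (30.10, 8.575). Tangency of A1 to both parallel lines with radius 9.1 puts H and U at K ± 9.1·n: H = (-2.493, 8.752), U = (2.493, -8.752). Equal radii place F and A the same way about P: F = P + 9.1·n = (27.61, 17.33), A = P − 9.1·n = (32.60, -0.1769). Then |KF| = |F − K| = 32.60.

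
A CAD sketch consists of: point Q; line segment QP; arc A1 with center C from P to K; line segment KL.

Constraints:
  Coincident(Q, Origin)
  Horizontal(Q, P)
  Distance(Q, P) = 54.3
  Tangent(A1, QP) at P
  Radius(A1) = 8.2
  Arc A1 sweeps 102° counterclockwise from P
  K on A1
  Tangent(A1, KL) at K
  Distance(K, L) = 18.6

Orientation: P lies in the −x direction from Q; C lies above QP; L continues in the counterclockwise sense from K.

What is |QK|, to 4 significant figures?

47.33

Since A1 is tangent to QP there, CP ⟂ QP, so C = P + (0, 8.2) = (-54.30, 8.200). On A1, P sits at bearing -90° from C; a 102° counterclockwise sweep puts K at bearing 12°, so K = C + 8.2·(cos 12°, sin 12°) = (-46.28, 9.905). Then |QK| = |K − Q| = 47.33.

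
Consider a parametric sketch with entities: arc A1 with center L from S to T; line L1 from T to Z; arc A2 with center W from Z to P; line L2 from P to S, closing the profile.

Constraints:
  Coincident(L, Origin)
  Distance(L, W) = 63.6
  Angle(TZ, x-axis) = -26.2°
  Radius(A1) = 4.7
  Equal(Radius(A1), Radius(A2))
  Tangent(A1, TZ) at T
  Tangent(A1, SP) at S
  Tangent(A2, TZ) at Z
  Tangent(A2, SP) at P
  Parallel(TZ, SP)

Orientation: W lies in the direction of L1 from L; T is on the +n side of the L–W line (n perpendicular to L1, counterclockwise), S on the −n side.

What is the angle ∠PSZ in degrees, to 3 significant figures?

8.41°

The slot axis is L1's direction at -26.2°, so u = (cos -26.2°, sin -26.2°) = (0.897, -0.442) and n = (−sin -26.2°, cos -26.2°) = (0.442, 0.897). L is at the origin and W lies 63.6 along u from L, so W = 63.6·u = (57.1, -28.1). Tangency of A1 to both parallel lines with radius 4.7 puts T and S at L ± 4.7·n: T = (2.08, 4.22), S = (-2.08, -4.22). Equal radii place Z and P the same way about W: Z = W + 4.7·n = (59.1, -23.9), P = W − 4.7·n = (55.0, -32.3). Then cos ∠PSZ = SP·SZ / (|SP||SZ|), giving 8.41°.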